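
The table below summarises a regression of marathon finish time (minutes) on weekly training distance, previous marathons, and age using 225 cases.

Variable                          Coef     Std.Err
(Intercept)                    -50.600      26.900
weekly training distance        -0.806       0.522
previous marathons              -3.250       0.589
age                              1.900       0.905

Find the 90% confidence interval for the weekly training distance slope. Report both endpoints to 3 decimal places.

(-1.668, 0.056)

Read off: b = -0.806, SE = 0.522 for weekly training distance.
df = n − k − 1 = 225 − 3 − 1 = 221.
t* = t_{0.05, 221} = 1.651778.
Margin = t* × SE = 1.651778 × 0.522 = 0.86223.
CI: -0.806 ± 0.86223 → (-1.668, 0.056).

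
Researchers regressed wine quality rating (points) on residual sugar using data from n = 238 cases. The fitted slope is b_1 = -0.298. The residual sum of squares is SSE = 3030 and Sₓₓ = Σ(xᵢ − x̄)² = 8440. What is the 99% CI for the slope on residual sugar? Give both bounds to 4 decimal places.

MSE = SSE/(n − 2) = 3030/236 = 12.839.
SE(b_1) = √(MSE/Sₓₓ) = √(12.839/8440) = 0.0390026.
df = n − 2 = 236.
t* = t_{0.005, 236} = 2.596822.
Margin = t* × SE = 2.596822 × 0.0390026 = 0.101283.
CI: -0.298 ± 0.101283 → (-0.3993, -0.1967).
With 99% confidence, each one-unit increase in residual sugar is associated with a change of between -0.3993 and -0.1967 points in wine quality rating.

(-0.3993, -0.1967)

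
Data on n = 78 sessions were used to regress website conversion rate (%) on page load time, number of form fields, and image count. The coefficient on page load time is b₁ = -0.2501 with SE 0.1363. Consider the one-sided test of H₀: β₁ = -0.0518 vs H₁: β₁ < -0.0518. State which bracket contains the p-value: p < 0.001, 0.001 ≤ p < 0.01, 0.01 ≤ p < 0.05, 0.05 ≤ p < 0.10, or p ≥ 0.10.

0.05 ≤ p < 0.10

t = (-0.2501 − (-0.0518)) / 0.1363 = -1.455.
df = n − k − 1 = 78 − 3 − 1 = 74.
One-sided p = P(T_{74} < t) ≈ 0.0750.
So 0.05 ≤ p < 0.10.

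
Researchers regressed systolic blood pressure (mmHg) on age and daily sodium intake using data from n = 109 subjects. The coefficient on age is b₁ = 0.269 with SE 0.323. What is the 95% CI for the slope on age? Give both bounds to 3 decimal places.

df = n − k − 1 = 109 − 2 − 1 = 106.
t* = t_{0.025, 106} = 1.982597.
Margin = t* × SE = 1.982597 × 0.323 = 0.64038.
CI: 0.269 ± 0.64038 → (-0.371, 0.909).
With 95% confidence, each one-unit increase in age is associated with a change of between -0.371 and 0.909 mmHg in systolic blood pressure, holding the other predictors fixed.

(-0.371, 0.909)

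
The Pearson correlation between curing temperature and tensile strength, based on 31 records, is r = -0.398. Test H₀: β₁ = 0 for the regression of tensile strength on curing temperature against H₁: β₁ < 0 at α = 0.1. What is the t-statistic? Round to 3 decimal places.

t = -2.336

t = r·√(n − 2)/√(1 − r²) = -0.398·√29/√0.841596 = -2.336.
df = n − 2 = 29.
One-sided p ≈ 0.0133, which is < 0.1, so reject H₀.
There is evidence of a linear association between curing temperature and tensile strength.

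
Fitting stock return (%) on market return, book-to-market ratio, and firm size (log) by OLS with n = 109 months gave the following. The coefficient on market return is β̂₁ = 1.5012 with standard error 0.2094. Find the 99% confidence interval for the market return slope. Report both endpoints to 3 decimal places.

df = n − k − 1 = 109 − 3 − 1 = 105.
t* = t_{0.005, 105} = 2.623465.
Margin = t* × SE = 2.623465 × 0.2094 = 0.54935.
CI: 1.5012 ± 0.54935 → (0.952, 2.051).
With 99% confidence, each one-unit increase in market return is associated with a change of between 0.952 and 2.051 % in stock return, holding the other predictors fixed.

(0.952, 2.051)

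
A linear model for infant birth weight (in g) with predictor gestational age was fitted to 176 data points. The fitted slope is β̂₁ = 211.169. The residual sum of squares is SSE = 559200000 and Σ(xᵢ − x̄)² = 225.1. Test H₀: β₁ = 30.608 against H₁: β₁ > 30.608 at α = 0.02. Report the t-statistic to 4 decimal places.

t = 1.5111

MSE = SSE/(n − 2) = 559200000/174 = 3.21379e+06.
SE(β̂₁) = √(MSE/Sₓₓ) = √(3.21379e+06/225.1) = 119.487.
t = (211.169 − 30.608) / 119.487 = 1.5111.
df = n − 2 = 174.
One-sided p ≈ 0.0663, which is ≥ 0.02, so fail to reject H₀.
The data do not give significant evidence that the true slope on gestational age exceeds 30.608 g per unit.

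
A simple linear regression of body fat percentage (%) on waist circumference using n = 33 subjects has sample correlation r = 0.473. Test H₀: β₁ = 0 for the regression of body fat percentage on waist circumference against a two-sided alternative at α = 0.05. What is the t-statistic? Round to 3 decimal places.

t = r·√(n − 2)/√(1 − r²) = 0.473·√31/√0.776271 = 2.989.
df = n − 2 = 31.
Two-sided p ≈ 0.0054, which is < 0.05, so reject H₀.
There is evidence of a linear association between waist circumference and body fat percentage.

t = 2.989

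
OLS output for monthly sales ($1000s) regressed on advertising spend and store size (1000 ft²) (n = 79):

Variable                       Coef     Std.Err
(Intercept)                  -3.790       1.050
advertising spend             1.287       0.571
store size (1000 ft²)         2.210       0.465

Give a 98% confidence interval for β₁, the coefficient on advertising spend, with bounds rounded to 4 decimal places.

(-0.0699, 2.6439)

Read off: b = 1.287, SE = 0.571 for advertising spend.
df = n − k − 1 = 79 − 2 − 1 = 76.
t* = t_{0.01, 76} = 2.37642.
Margin = t* × SE = 2.37642 × 0.571 = 1.356936.
CI: 1.287 ± 1.356936 → (-0.0699, 2.6439).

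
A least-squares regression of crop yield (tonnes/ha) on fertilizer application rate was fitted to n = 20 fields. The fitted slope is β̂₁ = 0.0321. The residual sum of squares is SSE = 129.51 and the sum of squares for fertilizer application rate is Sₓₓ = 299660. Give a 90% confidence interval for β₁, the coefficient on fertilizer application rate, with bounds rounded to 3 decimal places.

(0.024, 0.041)

MSE = SSE/(n − 2) = 129.51/18 = 7.195.
SE(β̂₁) = √(MSE/Sₓₓ) = √(7.195/299660) = 0.00490006.
df = n − 2 = 18.
t* = t_{0.05, 18} = 1.734064.
Margin = t* × SE = 1.734064 × 0.00490006 = 0.00850.
CI: 0.0321 ± 0.00850 → (0.024, 0.041).
With 90% confidence, each one-unit increase in fertilizer application rate is associated with a change of between 0.024 and 0.041 tonnes/ha in crop yield.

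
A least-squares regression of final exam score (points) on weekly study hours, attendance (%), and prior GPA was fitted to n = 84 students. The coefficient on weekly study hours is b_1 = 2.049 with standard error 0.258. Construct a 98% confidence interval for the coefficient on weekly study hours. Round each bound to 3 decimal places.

df = n − k − 1 = 84 − 3 − 1 = 80.
t* = t_{0.01, 80} = 2.373868.
Margin = t* × SE = 2.373868 × 0.258 = 0.61246.
CI: 2.049 ± 0.61246 → (1.437, 2.661).
With 98% confidence, each one-unit increase in weekly study hours is associated with a change of between 1.437 and 2.661 points in final exam score, holding the other predictors fixed.

(1.437, 2.661)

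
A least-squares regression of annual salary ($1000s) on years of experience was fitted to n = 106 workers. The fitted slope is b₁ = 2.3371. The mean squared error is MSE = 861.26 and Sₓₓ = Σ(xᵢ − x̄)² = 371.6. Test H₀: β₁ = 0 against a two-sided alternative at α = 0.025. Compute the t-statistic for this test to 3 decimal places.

SE(b₁) = √(MSE/Sₓₓ) = √(861.26/371.6) = 1.5224.
t = 2.3371 / 1.5224 = 1.535.
df = n − 2 = 104.
Two-sided p ≈ 0.1278, which is ≥ 0.025, so fail to reject H₀.
The data do not give significant evidence of an association between years of experience and annual salary.

t = 1.535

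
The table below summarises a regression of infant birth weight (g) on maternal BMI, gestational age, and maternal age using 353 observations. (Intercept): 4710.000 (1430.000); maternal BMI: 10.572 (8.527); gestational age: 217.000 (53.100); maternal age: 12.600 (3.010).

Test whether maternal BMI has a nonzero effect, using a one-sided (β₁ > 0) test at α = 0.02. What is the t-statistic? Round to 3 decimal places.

Read off: b = 10.572, SE = 8.527 for maternal BMI.
H₀: β₁ = 0 vs H₁: β₁ > 0.
t = 10.572 / 8.527 = 1.240.
df = n − k − 1 = 353 − 3 − 1 = 349.
One-sided p ≈ 0.1079, which is ≥ 0.02, so fail to reject H₀.
The data do not give significant evidence that the true slope on maternal BMI is positive, holding the other predictors fixed.

t = 1.240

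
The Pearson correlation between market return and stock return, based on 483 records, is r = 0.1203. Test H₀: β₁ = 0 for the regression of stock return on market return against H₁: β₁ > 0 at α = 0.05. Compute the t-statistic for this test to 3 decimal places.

t = 2.658

t = r·√(n − 2)/√(1 − r²) = 0.1203·√481/√0.985528 = 2.658.
df = n − 2 = 481.
One-sided p ≈ 0.0041, which is < 0.05, so reject H₀.
There is evidence of a linear association between market return and stock return.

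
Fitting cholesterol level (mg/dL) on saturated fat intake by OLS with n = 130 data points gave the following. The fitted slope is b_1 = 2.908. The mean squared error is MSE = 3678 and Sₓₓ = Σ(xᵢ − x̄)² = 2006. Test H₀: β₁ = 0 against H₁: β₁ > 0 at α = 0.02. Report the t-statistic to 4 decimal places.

t = 2.1476

SE(b_1) = √(MSE/Sₓₓ) = √(3678/2006) = 1.35407.
t = 2.908 / 1.35407 = 2.1476.
df = n − 2 = 128.
One-sided p ≈ 0.0168, which is < 0.02, so reject H₀.
There is evidence that the true slope on saturated fat intake is positive.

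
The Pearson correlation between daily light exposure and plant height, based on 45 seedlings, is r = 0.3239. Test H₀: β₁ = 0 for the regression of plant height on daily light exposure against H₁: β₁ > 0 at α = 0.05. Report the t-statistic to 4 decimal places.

t = r·√(n − 2)/√(1 − r²) = 0.3239·√43/√0.895089 = 2.2450.
df = n − 2 = 43.
One-sided p ≈ 0.0150, which is < 0.05, so reject H₀.
There is evidence of a linear association between daily light exposure and plant height.

t = 2.2450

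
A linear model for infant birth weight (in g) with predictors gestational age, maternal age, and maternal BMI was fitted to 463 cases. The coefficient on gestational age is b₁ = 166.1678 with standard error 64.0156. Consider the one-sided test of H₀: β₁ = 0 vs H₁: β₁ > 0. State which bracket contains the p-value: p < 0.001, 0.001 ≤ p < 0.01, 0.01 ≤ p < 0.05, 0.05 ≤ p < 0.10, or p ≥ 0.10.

0.001 ≤ p < 0.01

t = 166.1678 / 64.0156 = 2.596.
df = n − k − 1 = 463 − 3 − 1 = 459.
One-sided p = P(T_{459} > t) ≈ 0.0049.
So 0.001 ≤ p < 0.01.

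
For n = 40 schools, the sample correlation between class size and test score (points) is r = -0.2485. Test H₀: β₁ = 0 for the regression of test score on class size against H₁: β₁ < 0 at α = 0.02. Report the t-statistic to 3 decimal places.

t = r·√(n − 2)/√(1 − r²) = -0.2485·√38/√0.938248 = -1.581.
df = n − 2 = 38.
One-sided p ≈ 0.0610, which is ≥ 0.02, so fail to reject H₀.
The data do not give significant evidence of a linear association between class size and test score.

t = -1.581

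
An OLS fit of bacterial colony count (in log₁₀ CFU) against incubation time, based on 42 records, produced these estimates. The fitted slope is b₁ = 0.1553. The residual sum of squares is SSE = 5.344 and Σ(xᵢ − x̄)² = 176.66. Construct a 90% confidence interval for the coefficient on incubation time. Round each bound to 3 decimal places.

(0.109, 0.202)

MSE = SSE/(n − 2) = 5.344/40 = 0.1336.
SE(b₁) = √(MSE/Sₓₓ) = √(0.1336/176.66) = 0.0275001.
df = n − 2 = 40.
t* = t_{0.05, 40} = 1.683851.
Margin = t* × SE = 1.683851 × 0.0275001 = 0.04631.
CI: 0.1553 ± 0.04631 → (0.109, 0.202).
With 90% confidence, each one-unit increase in incubation time is associated with a change of between 0.109 and 0.202 log₁₀ CFU in bacterial colony count.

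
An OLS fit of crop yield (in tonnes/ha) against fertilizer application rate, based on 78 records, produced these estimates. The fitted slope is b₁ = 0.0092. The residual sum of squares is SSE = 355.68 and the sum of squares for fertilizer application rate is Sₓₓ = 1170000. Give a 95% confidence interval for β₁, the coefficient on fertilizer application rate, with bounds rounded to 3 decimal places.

MSE = SSE/(n − 2) = 355.68/76 = 4.68.
SE(b₁) = √(MSE/Sₓₓ) = √(4.68/1170000) = 0.002.
df = n − 2 = 76.
t* = t_{0.025, 76} = 1.991673.
Margin = t* × SE = 1.991673 × 0.002 = 0.00398.
CI: 0.0092 ± 0.00398 → (0.005, 0.013).
With 95% confidence, each one-unit increase in fertilizer application rate is associated with a change of between 0.005 and 0.013 tonnes/ha in crop yield.

(0.005, 0.013)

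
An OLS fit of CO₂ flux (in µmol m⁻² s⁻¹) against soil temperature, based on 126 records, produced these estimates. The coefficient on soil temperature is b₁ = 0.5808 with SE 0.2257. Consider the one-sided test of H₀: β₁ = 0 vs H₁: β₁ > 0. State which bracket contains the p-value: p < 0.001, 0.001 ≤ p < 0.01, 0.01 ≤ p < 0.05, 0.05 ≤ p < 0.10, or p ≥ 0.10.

0.001 ≤ p < 0.01

t = 0.5808 / 0.2257 = 2.573.
df = n − 2 = 126 − 2 = 124.
One-sided p = P(T_{124} > t) ≈ 0.0056.
So 0.001 ≤ p < 0.01.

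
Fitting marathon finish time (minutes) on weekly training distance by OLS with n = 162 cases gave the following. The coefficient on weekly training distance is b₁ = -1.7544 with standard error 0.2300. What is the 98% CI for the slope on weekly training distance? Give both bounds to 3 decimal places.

(-2.295, -1.214)

df = n − 2 = 162 − 2 = 160.
t* = t_{0.01, 160} = 2.34988.
Margin = t* × SE = 2.34988 × 0.2300 = 0.54047.
CI: -1.7544 ± 0.54047 → (-2.295, -1.214).
With 98% confidence, each one-unit increase in weekly training distance is associated with a change of between -2.295 and -1.214 minutes in marathon finish time.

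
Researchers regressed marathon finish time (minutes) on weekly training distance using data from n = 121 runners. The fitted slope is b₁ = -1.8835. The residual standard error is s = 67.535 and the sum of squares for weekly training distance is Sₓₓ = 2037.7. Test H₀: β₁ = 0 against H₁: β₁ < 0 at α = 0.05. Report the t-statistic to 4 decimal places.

t = -1.2589

SE(b₁) = s/√Sₓₓ = 67.535/√2037.7 = 1.49609.
t = -1.8835 / 1.49609 = -1.2589.
df = n − 2 = 119.
One-sided p ≈ 0.1053, which is ≥ 0.05, so fail to reject H₀.
The data do not give significant evidence that the true slope on weekly training distance is negative.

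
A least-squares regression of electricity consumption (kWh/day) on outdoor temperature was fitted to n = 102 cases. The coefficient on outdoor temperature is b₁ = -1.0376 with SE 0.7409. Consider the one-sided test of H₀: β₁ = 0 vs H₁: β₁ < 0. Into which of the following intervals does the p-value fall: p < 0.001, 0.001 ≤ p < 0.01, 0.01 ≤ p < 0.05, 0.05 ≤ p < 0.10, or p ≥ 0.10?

0.05 ≤ p < 0.10

t = -1.0376 / 0.7409 = -1.400.
df = n − 2 = 102 − 2 = 100.
One-sided p = P(T_{100} < t) ≈ 0.0822.
So 0.05 ≤ p < 0.10.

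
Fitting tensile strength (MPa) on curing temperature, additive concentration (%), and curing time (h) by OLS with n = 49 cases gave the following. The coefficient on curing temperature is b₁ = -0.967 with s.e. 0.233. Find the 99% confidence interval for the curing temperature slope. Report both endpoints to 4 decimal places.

df = n − k − 1 = 49 − 3 − 1 = 45.
t* = t_{0.005, 45} = 2.689585.
Margin = t* × SE = 2.689585 × 0.233 = 0.626673.
CI: -0.967 ± 0.626673 → (-1.5937, -0.3403).
With 99% confidence, each one-unit increase in curing temperature is associated with a change of between -1.5937 and -0.3403 MPa in tensile strength, holding the other predictors fixed.

(-1.5937, -0.3403)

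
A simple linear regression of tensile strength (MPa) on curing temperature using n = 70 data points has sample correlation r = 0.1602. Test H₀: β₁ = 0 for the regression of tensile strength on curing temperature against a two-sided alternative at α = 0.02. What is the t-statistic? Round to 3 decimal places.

t = 1.338

t = r·√(n − 2)/√(1 − r²) = 0.1602·√68/√0.974336 = 1.338.
df = n − 2 = 68.
Two-sided p ≈ 0.1852, which is ≥ 0.02, so fail to reject H₀.
The data do not give significant evidence of a linear association between curing temperature and tensile strength.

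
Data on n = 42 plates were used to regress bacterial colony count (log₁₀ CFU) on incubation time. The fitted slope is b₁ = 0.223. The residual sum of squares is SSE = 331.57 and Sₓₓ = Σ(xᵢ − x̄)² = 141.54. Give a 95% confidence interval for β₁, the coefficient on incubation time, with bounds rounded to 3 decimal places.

MSE = SSE/(n − 2) = 331.57/40 = 8.28925.
SE(b₁) = √(MSE/Sₓₓ) = √(8.28925/141.54) = 0.242001.
df = n − 2 = 40.
t* = t_{0.025, 40} = 2.021075.
Margin = t* × SE = 2.021075 × 0.242001 = 0.48910.
CI: 0.223 ± 0.48910 → (-0.266, 0.712).
With 95% confidence, each one-unit increase in incubation time is associated with a change of between -0.266 and 0.712 log₁₀ CFU in bacterial colony count.

(-0.266, 0.712)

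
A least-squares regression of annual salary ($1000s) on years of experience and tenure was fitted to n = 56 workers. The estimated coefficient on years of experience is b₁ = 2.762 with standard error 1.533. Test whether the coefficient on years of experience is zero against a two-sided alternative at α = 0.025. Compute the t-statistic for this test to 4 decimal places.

t = 1.8017

H₀: β₁ = 0 vs H₁: β₁ ≠ 0.
t = (b₁ − β₁⁰)/SE = 2.762 / 1.533 = 1.8017.
df = n − k − 1 = 56 − 2 − 1 = 53.
Two-sided p ≈ 0.0773, which is ≥ 0.025, so fail to reject H₀.
The data do not give significant evidence of an association between years of experience and annual salary, after adjusting for the other predictors.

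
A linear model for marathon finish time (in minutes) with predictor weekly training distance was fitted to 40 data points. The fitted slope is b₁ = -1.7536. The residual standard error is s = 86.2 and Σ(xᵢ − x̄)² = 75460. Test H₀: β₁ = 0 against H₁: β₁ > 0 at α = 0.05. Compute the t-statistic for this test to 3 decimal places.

t = -5.588

SE(b₁) = s/√Sₓₓ = 86.2/√75460 = 0.313797.
t = -1.7536 / 0.313797 = -5.588.
df = n − 2 = 38.
One-sided p ≈ 1.0000, which is ≥ 0.05, so fail to reject H₀.
The data do not give significant evidence that the true slope on weekly training distance is positive.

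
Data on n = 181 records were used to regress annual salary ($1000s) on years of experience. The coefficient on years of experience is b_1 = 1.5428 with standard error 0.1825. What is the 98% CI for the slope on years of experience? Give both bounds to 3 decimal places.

(1.114, 1.971)

df = n − 2 = 181 − 2 = 179.
t* = t_{0.01, 179} = 2.34736.
Margin = t* × SE = 2.34736 × 0.1825 = 0.42839.
CI: 1.5428 ± 0.42839 → (1.114, 1.971).
With 98% confidence, each one-unit increase in years of experience is associated with a change of between 1.114 and 1.971 $1000s in annual salary.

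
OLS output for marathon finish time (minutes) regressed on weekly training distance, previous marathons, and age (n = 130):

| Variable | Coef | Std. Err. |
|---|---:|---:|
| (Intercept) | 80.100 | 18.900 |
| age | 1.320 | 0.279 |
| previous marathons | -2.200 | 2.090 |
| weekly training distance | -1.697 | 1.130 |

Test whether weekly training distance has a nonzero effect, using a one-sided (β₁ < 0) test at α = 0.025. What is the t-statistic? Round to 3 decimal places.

Read off: b = -1.697, SE = 1.130 for weekly training distance.
H₀: β₁ = 0 vs H₁: β₁ < 0.
t = -1.697 / 1.130 = -1.502.
df = n − k − 1 = 130 − 3 − 1 = 126.
One-sided p ≈ 0.0678, which is ≥ 0.025, so fail to reject H₀.
The data do not give significant evidence that the true slope on weekly training distance is negative, holding the other predictors fixed.

t = -1.502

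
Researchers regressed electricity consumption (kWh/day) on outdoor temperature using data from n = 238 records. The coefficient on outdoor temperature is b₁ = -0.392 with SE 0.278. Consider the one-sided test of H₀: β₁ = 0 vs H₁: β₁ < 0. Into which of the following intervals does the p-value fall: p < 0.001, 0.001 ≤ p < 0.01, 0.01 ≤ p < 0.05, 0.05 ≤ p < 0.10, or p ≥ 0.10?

t = -0.392 / 0.278 = -1.410.
df = n − 2 = 238 − 2 = 236.
One-sided p = P(T_{236} < t) ≈ 0.0799.
So 0.05 ≤ p < 0.10.

0.05 ≤ p < 0.10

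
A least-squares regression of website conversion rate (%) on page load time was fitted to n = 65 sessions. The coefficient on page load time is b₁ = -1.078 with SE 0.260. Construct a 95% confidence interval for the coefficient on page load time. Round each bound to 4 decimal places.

(-1.5976, -0.5584)

df = n − 2 = 65 − 2 = 63.
t* = t_{0.025, 63} = 1.998341.
Margin = t* × SE = 1.998341 × 0.260 = 0.519569.
CI: -1.078 ± 0.519569 → (-1.5976, -0.5584).
With 95% confidence, each one-unit increase in page load time is associated with a change of between -1.5976 and -0.5584 % in website conversion rate.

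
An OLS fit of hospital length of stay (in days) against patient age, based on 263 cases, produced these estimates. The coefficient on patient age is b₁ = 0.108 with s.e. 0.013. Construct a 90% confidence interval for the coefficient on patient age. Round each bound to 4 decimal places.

df = n − 2 = 263 − 2 = 261.
t* = t_{0.05, 261} = 1.650713.
Margin = t* × SE = 1.650713 × 0.013 = 0.021459.
CI: 0.108 ± 0.021459 → (0.0865, 0.1295).
With 90% confidence, each one-unit increase in patient age is associated with a change of between 0.0865 and 0.1295 days in hospital length of stay.

(0.0865, 0.1295)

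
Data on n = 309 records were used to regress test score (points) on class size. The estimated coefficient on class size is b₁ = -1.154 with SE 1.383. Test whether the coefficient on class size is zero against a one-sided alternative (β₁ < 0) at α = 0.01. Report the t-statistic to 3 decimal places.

H₀: β₁ = 0 vs H₁: β₁ < 0.
t = (b₁ − β₁⁰)/SE = -1.154 / 1.383 = -0.834.
df = n − 2 = 309 − 2 = 307.
One-sided p ≈ 0.2023, which is ≥ 0.01, so fail to reject H₀.
The data do not give significant evidence that the true slope on class size is negative.

t = -0.834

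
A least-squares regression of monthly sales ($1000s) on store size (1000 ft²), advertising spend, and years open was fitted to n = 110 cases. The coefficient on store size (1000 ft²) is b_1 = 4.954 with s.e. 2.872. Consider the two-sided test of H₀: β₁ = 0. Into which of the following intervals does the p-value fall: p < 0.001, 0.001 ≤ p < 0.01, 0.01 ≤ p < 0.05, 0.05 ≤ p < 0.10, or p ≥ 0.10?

t = 4.954 / 2.872 = 1.725.
df = n − k − 1 = 110 − 3 − 1 = 106.
Two-sided p = 2·P(T_{106} > |t|) ≈ 0.0875.
So 0.05 ≤ p < 0.10.

0.05 ≤ p < 0.10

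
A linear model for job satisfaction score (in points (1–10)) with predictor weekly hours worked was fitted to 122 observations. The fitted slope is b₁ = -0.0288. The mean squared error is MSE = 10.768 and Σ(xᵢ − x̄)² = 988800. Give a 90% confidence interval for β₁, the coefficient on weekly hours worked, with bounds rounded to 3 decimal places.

SE(b₁) = √(MSE/Sₓₓ) = √(10.768/988800) = 0.0033.
df = n − 2 = 120.
t* = t_{0.05, 120} = 1.657651.
Margin = t* × SE = 1.657651 × 0.0033 = 0.00547.
CI: -0.0288 ± 0.00547 → (-0.034, -0.023).
With 90% confidence, each one-unit increase in weekly hours worked is associated with a change of between -0.034 and -0.023 points (1–10) in job satisfaction score.

(-0.034, -0.023)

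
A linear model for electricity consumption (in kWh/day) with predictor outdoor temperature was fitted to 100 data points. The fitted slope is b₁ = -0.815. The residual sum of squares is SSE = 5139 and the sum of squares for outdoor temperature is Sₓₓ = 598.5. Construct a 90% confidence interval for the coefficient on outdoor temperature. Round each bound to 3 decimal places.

MSE = SSE/(n − 2) = 5139/98 = 52.4388.
SE(b₁) = √(MSE/Sₓₓ) = √(52.4388/598.5) = 0.296002.
df = n − 2 = 98.
t* = t_{0.05, 98} = 1.660551.
Margin = t* × SE = 1.660551 × 0.296002 = 0.49153.
CI: -0.815 ± 0.49153 → (-1.307, -0.323).
With 90% confidence, each one-unit increase in outdoor temperature is associated with a change of between -1.307 and -0.323 kWh/day in electricity consumption.

(-1.307, -0.323)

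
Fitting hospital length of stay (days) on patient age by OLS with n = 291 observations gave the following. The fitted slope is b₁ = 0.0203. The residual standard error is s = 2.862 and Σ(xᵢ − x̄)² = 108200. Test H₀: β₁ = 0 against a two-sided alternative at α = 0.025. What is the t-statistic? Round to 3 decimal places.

SE(b₁) = s/√Sₓₓ = 2.862/√108200 = 0.00870074.
t = 0.0203 / 0.00870074 = 2.333.
df = n − 2 = 289.
Two-sided p ≈ 0.0203, which is < 0.025, so reject H₀.
There is evidence that patient age is associated with hospital length of stay.

t = 2.333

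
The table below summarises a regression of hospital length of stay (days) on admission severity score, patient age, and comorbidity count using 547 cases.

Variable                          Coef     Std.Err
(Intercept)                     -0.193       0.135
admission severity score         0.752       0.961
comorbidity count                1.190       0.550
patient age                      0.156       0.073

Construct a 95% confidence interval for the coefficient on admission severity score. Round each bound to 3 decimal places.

(-1.136, 2.640)

Read off: b = 0.752, SE = 0.961 for admission severity score.
df = n − k − 1 = 547 − 3 − 1 = 543.
t* = t_{0.025, 543} = 1.964342.
Margin = t* × SE = 1.964342 × 0.961 = 1.88773.
CI: 0.752 ± 1.88773 → (-1.136, 2.640).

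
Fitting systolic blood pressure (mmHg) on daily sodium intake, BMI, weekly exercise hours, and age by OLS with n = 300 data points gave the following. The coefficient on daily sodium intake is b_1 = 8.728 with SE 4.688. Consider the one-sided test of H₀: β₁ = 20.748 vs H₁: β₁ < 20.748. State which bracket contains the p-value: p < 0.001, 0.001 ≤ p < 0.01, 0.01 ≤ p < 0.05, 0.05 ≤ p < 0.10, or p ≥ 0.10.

t = (8.728 − 20.748) / 4.688 = -2.564.
df = n − k − 1 = 300 − 4 − 1 = 295.
One-sided p = P(T_{295} < t) ≈ 0.0054.
So 0.001 ≤ p < 0.01.

0.001 ≤ p < 0.01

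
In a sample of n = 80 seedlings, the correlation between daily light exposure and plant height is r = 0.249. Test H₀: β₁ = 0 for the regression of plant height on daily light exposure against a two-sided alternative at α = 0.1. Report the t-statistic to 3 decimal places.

t = r·√(n − 2)/√(1 − r²) = 0.249·√78/√0.937999 = 2.271.
df = n − 2 = 78.
Two-sided p ≈ 0.0259, which is < 0.1, so reject H₀.
There is evidence of a linear association between daily light exposure and plant height.

t = 2.271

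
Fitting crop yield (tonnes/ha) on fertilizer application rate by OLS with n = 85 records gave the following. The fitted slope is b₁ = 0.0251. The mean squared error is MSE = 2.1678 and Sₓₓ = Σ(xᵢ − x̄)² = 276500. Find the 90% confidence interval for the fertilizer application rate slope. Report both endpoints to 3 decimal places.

(0.020, 0.030)

SE(b₁) = √(MSE/Sₓₓ) = √(2.1678/276500) = 0.00280003.
df = n − 2 = 83.
t* = t_{0.05, 83} = 1.66342.
Margin = t* × SE = 1.66342 × 0.00280003 = 0.00466.
CI: 0.0251 ± 0.00466 → (0.020, 0.030).
With 90% confidence, each one-unit increase in fertilizer application rate is associated with a change of between 0.020 and 0.030 tonnes/ha in crop yield.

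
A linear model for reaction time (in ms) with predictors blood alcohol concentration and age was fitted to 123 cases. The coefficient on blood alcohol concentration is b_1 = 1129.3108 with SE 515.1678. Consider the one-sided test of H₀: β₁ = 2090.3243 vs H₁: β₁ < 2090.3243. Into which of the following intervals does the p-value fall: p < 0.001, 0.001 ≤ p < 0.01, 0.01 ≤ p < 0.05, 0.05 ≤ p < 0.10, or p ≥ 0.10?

t = (1129.3108 − 2090.3243) / 515.1678 = -1.865.
df = n − k − 1 = 123 − 2 − 1 = 120.
One-sided p = P(T_{120} < t) ≈ 0.0323.
So 0.01 ≤ p < 0.05.

0.01 ≤ p < 0.05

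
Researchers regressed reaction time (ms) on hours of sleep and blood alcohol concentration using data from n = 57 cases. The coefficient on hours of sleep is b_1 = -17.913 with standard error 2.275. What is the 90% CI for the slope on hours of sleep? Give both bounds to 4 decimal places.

df = n − k − 1 = 57 − 2 − 1 = 54.
t* = t_{0.05, 54} = 1.673565.
Margin = t* × SE = 1.673565 × 2.275 = 3.807360.
CI: -17.913 ± 3.807360 → (-21.7204, -14.1056).
With 90% confidence, each one-unit increase in hours of sleep is associated with a change of between -21.7204 and -14.1056 ms in reaction time, holding the other predictors fixed.

(-21.7204, -14.1056)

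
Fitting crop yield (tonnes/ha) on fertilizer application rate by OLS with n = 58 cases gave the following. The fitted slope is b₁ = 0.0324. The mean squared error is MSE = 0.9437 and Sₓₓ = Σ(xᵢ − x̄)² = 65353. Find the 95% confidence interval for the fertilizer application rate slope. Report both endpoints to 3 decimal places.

(0.025, 0.040)

SE(b₁) = √(MSE/Sₓₓ) = √(0.9437/65353) = 0.00380001.
df = n − 2 = 56.
t* = t_{0.025, 56} = 2.003241.
Margin = t* × SE = 2.003241 × 0.00380001 = 0.00761.
CI: 0.0324 ± 0.00761 → (0.025, 0.040).
With 95% confidence, each one-unit increase in fertilizer application rate is associated with a change of between 0.025 and 0.040 tonnes/ha in crop yield.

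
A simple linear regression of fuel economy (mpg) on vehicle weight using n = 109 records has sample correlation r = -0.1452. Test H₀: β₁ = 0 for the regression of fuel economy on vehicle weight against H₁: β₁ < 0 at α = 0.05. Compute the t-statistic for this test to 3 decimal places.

t = -1.518

t = r·√(n − 2)/√(1 − r²) = -0.1452·√107/√0.978917 = -1.518.
df = n − 2 = 107.
One-sided p ≈ 0.0660, which is ≥ 0.05, so fail to reject H₀.
The data do not give significant evidence of a linear association between vehicle weight and fuel economy.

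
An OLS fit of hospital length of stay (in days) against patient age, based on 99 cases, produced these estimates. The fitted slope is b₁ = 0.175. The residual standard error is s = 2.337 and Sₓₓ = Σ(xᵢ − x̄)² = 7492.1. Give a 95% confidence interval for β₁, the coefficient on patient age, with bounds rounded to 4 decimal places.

SE(b₁) = s/√Sₓₓ = 2.337/√7492.1 = 0.0269996.
df = n − 2 = 97.
t* = t_{0.025, 97} = 1.984723.
Margin = t* × SE = 1.984723 × 0.0269996 = 0.053587.
CI: 0.175 ± 0.053587 → (0.1214, 0.2286).
With 95% confidence, each one-unit increase in patient age is associated with a change of between 0.1214 and 0.2286 days in hospital length of stay.

(0.1214, 0.2286)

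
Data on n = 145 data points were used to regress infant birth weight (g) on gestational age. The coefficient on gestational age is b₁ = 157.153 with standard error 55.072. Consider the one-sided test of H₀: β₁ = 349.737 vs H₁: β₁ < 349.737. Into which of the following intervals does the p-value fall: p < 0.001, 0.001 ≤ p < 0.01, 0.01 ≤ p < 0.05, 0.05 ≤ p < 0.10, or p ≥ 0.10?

t = (157.153 − 349.737) / 55.072 = -3.497.
df = n − 2 = 145 − 2 = 143.
One-sided p = P(T_{143} < t) ≈ 0.0003.
So p < 0.001.

p < 0.001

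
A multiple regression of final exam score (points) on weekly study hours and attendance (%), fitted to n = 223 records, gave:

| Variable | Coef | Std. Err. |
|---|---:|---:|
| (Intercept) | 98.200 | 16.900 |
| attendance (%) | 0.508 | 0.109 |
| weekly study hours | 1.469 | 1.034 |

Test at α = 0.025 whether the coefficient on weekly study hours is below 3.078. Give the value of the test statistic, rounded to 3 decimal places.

t = -1.556

Read off: b = 1.469, SE = 1.034 for weekly study hours.
H₀: β₁ = 3.078 vs H₁: β₁ < 3.078.
t = (1.469 − 3.078) / 1.034 = -1.556.
df = n − k − 1 = 223 − 2 − 1 = 220.
One-sided p ≈ 0.0606, which is ≥ 0.025, so fail to reject H₀.
The data do not give significant evidence that the true slope on weekly study hours is below 3.078 points per unit, holding the other predictors fixed.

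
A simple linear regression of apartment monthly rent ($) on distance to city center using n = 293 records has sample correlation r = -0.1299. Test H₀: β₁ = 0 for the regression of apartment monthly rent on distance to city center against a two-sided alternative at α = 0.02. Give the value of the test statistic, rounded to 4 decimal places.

t = r·√(n − 2)/√(1 − r²) = -0.1299·√291/√0.983126 = -2.2349.
df = n − 2 = 291.
Two-sided p ≈ 0.0262, which is ≥ 0.02, so fail to reject H₀.
The data do not give significant evidence of a linear association between distance to city center and apartment monthly rent.

t = -2.2349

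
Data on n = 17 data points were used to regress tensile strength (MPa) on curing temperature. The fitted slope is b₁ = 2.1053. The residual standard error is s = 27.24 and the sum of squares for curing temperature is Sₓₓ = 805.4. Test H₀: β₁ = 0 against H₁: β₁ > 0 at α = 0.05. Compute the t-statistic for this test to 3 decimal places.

t = 2.193

SE(b₁) = s/√Sₓₓ = 27.24/√805.4 = 0.959845.
t = 2.1053 / 0.959845 = 2.193.
df = n − 2 = 15.
One-sided p ≈ 0.0222, which is < 0.05, so reject H₀.
There is evidence that the true slope on curing temperature is positive.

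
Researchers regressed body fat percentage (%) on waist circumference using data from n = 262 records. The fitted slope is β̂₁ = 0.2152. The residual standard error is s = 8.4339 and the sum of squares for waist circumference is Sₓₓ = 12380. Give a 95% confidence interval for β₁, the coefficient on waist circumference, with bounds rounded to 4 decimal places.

SE(β̂₁) = s/√Sₓₓ = 8.4339/√12380 = 0.0757998.
df = n − 2 = 260.
t* = t_{0.025, 260} = 1.96913.
Margin = t* × SE = 1.96913 × 0.0757998 = 0.149260.
CI: 0.2152 ± 0.149260 → (0.0659, 0.3645).
With 95% confidence, each one-unit increase in waist circumference is associated with a change of between 0.0659 and 0.3645 % in body fat percentage.

(0.0659, 0.3645)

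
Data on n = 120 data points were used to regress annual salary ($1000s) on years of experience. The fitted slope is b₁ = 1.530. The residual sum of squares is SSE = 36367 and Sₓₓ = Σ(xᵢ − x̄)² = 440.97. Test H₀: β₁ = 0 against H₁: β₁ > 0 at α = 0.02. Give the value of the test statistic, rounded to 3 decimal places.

MSE = SSE/(n − 2) = 36367/118 = 308.195.
SE(b₁) = √(MSE/Sₓₓ) = √(308.195/440.97) = 0.836004.
t = 1.530 / 0.836004 = 1.830.
df = n − 2 = 118.
One-sided p ≈ 0.0349, which is ≥ 0.02, so fail to reject H₀.
The data do not give significant evidence that the true slope on years of experience is positive.

t = 1.830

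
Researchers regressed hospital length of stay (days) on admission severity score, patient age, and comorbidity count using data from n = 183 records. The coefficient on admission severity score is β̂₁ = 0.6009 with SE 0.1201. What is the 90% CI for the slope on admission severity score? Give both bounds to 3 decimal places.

df = n − k − 1 = 183 − 3 − 1 = 179.
t* = t_{0.05, 179} = 1.653411.
Margin = t* × SE = 1.653411 × 0.1201 = 0.19857.
CI: 0.6009 ± 0.19857 → (0.402, 0.799).
With 90% confidence, each one-unit increase in admission severity score is associated with a change of between 0.402 and 0.799 days in hospital length of stay, holding the other predictors fixed.

(0.402, 0.799)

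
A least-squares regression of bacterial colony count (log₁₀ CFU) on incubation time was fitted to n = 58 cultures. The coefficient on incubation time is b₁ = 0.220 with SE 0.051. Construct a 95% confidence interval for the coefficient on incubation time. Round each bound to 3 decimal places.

df = n − 2 = 58 − 2 = 56.
t* = t_{0.025, 56} = 2.003241.
Margin = t* × SE = 2.003241 × 0.051 = 0.10217.
CI: 0.220 ± 0.10217 → (0.118, 0.322).
With 95% confidence, each one-unit increase in incubation time is associated with a change of between 0.118 and 0.322 log₁₀ CFU in bacterial colony count.

(0.118, 0.322)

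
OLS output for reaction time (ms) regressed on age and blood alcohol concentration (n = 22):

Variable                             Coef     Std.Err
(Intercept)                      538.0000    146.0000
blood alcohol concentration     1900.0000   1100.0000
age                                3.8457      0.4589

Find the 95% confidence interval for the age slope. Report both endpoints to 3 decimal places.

Read off: b = 3.8457, SE = 0.4589 for age.
df = n − k − 1 = 22 − 2 − 1 = 19.
t* = t_{0.025, 19} = 2.093024.
Margin = t* × SE = 2.093024 × 0.4589 = 0.96049.
CI: 3.8457 ± 0.96049 → (2.885, 4.806).

(2.885, 4.806)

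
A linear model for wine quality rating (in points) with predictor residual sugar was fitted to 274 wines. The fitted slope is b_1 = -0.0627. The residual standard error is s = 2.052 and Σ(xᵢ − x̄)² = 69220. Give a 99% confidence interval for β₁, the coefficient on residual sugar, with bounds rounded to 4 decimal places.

(-0.0829, -0.0425)

SE(b_1) = s/√Sₓₓ = 2.052/√69220 = 0.00779941.
df = n − 2 = 272.
t* = t_{0.005, 272} = 2.594025.
Margin = t* × SE = 2.594025 × 0.00779941 = 0.020232.
CI: -0.0627 ± 0.020232 → (-0.0829, -0.0425).
With 99% confidence, each one-unit increase in residual sugar is associated with a change of between -0.0829 and -0.0425 points in wine quality rating.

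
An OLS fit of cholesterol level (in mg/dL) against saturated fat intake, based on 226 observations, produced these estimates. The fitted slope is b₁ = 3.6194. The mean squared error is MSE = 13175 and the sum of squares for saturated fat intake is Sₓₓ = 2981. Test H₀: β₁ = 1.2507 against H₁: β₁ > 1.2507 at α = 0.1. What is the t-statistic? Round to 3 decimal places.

SE(b₁) = √(MSE/Sₓₓ) = √(13175/2981) = 2.1023.
t = (3.6194 − 1.2507) / 2.1023 = 1.127.
df = n − 2 = 224.
One-sided p ≈ 0.1305, which is ≥ 0.1, so fail to reject H₀.
The data do not give significant evidence that the true slope on saturated fat intake exceeds 1.2507 mg/dL per unit.

t = 1.127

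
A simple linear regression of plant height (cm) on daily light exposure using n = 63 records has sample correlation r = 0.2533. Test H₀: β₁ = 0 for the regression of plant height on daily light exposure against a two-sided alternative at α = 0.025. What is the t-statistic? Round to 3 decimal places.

t = 2.045

t = r·√(n − 2)/√(1 − r²) = 0.2533·√61/√0.935839 = 2.045.
df = n − 2 = 61.
Two-sided p ≈ 0.0452, which is ≥ 0.025, so fail to reject H₀.
The data do not give significant evidence of a linear association between daily light exposure and plant height.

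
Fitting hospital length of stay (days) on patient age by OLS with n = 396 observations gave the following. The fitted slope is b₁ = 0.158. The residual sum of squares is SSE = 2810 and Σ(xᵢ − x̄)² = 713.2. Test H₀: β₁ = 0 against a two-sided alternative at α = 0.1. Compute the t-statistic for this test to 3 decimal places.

t = 1.580

MSE = SSE/(n − 2) = 2810/394 = 7.13198.
SE(b₁) = √(MSE/Sₓₓ) = √(7.13198/713.2) = 0.0999999.
t = 0.158 / 0.0999999 = 1.580.
df = n − 2 = 394.
Two-sided p ≈ 0.1149, which is ≥ 0.1, so fail to reject H₀.
The data do not give significant evidence of an association between patient age and hospital length of stay.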